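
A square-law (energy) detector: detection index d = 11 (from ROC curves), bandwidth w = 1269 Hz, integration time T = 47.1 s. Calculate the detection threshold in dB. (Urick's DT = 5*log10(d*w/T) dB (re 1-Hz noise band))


12.36 dB


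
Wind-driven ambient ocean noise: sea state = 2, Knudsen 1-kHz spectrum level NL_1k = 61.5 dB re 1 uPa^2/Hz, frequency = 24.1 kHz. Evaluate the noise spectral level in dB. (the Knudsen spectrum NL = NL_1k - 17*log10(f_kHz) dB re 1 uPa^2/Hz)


NL = NL_1k - 17*log10(f_kHz) = 61.5 - 17*log10(24.1) = 61.5 - (23.49) = 38.01

38.01 dB


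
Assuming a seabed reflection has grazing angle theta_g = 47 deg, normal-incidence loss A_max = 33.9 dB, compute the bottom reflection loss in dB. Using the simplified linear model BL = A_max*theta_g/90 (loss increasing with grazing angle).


BL = A_max * theta_g / 90 = 33.9 * 47 / 90 = 17.7

17.7 dB


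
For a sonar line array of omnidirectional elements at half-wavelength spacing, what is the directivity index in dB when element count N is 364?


DI = 10*log10(364) = 25.61

25.61 dB


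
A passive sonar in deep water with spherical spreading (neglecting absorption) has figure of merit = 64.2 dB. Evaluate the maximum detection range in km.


At max range FOM = TL, so 20*log10(R) = 64.2
R = 10^(64.2/20) = 1621.81 m = 1.62 km

1.62 km


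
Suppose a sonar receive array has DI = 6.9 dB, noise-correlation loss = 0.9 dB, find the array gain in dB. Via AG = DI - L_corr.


AG = DI - L_corr = 6.9 - 0.9 = 6.0

6.0 dB


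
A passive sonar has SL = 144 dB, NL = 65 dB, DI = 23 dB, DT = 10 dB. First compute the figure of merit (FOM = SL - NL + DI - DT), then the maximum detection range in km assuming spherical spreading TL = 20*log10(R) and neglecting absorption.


Step 1: FOM = SL - NL + DI - DT = 144 - 65 + 23 - 10 = 92 dB
Step 2: at max range FOM = TL = 20*log10(R), so R = 10^(92/20) = 39810.72 m = 39.81 km

39.81 km


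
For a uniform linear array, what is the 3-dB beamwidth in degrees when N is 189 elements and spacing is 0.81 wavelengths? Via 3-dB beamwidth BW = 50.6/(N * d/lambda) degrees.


0.33 deg


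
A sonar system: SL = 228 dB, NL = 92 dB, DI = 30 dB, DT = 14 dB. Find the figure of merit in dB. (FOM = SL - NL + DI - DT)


FOM = SL - NL + DI - DT = 228 - 92 + 30 - 14 = 152

152 dB


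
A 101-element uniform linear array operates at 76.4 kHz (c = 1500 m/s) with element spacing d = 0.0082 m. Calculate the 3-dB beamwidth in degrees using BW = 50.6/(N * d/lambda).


1.2 deg


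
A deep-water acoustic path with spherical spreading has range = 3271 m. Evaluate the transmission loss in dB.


TL = 20*log10(3271) = 70.29

70.29 dB


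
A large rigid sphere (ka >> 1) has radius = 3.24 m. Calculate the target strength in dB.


TS = 10*log10(3.24^2 / 4) = 10*log10(2.6244) = 4.19

4.19 dB


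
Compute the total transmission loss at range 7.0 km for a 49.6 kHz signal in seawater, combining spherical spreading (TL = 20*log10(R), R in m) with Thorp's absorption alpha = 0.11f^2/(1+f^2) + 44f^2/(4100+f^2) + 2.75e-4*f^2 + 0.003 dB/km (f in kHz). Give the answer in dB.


Step 1 (Thorp): alpha = 0.11*2460.16/(1+2460.16) + 44*2460.16/(4100+2460.16) + 2.75e-4*2460.16 + 0.003 = 17.2902 dB/km
Step 2: TL_spread = 20*log10(7000) = 76.9 dB
Step 3: TL_abs = alpha*R = 17.2902 * 7.0 = 121.03 dB
Step 4: TL_total = 76.9 + 121.03 = 197.93

197.93 dB


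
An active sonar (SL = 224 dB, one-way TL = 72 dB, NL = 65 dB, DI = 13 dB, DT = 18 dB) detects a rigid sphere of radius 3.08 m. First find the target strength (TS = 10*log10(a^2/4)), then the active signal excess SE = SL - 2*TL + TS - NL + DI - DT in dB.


Step 1: TS = 10*log10(3.08^2/4) = 3.75 dB
Step 2: SE = SL - 2*TL + TS - NL + DI - DT = 224 - 2*72 + (3.75) - 65 + 13 - 18 = 13.75

13.75 dB


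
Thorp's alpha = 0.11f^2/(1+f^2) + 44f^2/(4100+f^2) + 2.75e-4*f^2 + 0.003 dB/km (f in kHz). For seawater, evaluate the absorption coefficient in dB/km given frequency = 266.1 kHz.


f^2 = 70809.21
alpha = 0.11*70809.21/(1+70809.21) + 44*70809.21/(4100+70809.21) + 2.75e-4*70809.21 + 0.003 = 61.177

61.177 dB/km


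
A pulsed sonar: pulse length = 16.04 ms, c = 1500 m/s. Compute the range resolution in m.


12.03 m


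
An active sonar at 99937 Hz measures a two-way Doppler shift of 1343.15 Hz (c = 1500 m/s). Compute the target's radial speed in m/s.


10.08 m/s


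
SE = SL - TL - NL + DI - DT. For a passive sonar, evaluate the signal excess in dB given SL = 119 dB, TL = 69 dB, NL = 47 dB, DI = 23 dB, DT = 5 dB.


21 dB


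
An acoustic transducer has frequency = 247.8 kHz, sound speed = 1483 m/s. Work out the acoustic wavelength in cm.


lambda = c/f = 1483 / 247800 = 0.006 m = 0.6 cm

0.6 cm


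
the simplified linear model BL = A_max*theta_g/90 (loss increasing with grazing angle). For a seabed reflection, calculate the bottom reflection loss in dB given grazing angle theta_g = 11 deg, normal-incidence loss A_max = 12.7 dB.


1.55 dB


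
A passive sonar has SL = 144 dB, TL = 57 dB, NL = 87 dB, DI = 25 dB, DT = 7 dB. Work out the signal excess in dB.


SE = SL - TL - NL + DI - DT = 144 - 57 - 87 + 25 - 7 = 18

18 dB


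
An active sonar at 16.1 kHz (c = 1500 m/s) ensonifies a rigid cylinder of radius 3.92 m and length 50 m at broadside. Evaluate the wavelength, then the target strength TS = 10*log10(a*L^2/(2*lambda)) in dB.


Step 1: lambda = c/f = 1500/16100 = 0.09317 m
Step 2: TS = 10*log10(a*L^2/(2*lambda)) = 10*log10(3.92*50^2/(2*0.09317)) = 47.21

47.21 dB


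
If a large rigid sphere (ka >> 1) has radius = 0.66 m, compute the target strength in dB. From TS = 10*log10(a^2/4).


-9.63 dB


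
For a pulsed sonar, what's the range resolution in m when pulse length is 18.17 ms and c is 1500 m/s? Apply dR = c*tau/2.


dR = c*tau/2 = 1500 * 18.17e-3 / 2 = 13.6275

13.6275 m


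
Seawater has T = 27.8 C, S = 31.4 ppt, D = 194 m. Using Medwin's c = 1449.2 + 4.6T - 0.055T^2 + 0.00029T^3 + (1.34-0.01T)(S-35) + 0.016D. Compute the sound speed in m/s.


c = 1449.2 + 4.6*27.8 - 0.055*27.8^2 + 0.00029*27.8^3 + (1.34 - 0.01*27.8)*(31.4 - 35) + 0.016*194 = 1540.09

1540.09 m/s


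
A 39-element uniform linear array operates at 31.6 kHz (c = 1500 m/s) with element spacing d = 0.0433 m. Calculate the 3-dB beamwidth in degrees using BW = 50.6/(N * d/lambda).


1.42 deg


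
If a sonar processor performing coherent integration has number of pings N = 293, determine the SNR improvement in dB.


24.67 dB


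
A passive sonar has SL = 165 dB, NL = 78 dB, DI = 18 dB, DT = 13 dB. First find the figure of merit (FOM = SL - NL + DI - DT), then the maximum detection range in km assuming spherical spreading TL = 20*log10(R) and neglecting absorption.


Step 1: FOM = SL - NL + DI - DT = 165 - 78 + 18 - 13 = 92 dB
Step 2: at max range FOM = TL = 20*log10(R), so R = 10^(92/20) = 39810.72 m = 39.81 km

39.81 km


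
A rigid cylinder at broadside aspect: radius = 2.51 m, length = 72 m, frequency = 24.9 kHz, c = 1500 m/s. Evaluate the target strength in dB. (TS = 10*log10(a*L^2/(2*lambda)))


lambda = 1500/24900 = 0.06024 m
TS = 10*log10(2.51*72^2/(2*0.06024)) = 50.33

50.33 dB


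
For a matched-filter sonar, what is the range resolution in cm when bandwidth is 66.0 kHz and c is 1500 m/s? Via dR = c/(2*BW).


dR = c/(2*BW) = 1500 / (2 * 66.0e3) = 0.0114 m = 1.14 cm

1.14 cm


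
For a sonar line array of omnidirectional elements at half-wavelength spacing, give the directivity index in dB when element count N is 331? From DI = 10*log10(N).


DI = 10*log10(331) = 25.2

25.2 dB


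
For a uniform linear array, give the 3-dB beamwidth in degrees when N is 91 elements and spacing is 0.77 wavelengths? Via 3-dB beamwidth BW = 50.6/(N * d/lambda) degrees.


BW = 50.6 / (91 * 0.77) = 50.6 / 70.07 = 0.72

0.72 deg


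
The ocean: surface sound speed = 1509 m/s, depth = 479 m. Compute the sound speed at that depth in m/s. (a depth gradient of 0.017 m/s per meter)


c = 1509 + 0.017 * 479 = 1517.143

1517.143 m/s


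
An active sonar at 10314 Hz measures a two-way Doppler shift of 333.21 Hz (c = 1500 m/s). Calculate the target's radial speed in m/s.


From fd = 2*f*v/c, v = c*fd/(2*f) = 1500 * 333.21 / (2*10314) = 24.23

24.23 m/s


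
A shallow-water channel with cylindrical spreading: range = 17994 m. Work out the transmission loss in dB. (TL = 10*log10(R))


TL = 10*log10(17994) = 42.55

42.55 dB


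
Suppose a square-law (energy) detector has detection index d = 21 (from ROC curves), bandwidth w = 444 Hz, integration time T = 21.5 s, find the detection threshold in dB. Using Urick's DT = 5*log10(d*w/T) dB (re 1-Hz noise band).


13.19 dB


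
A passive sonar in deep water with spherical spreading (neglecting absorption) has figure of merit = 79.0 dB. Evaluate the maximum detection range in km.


8.91 km


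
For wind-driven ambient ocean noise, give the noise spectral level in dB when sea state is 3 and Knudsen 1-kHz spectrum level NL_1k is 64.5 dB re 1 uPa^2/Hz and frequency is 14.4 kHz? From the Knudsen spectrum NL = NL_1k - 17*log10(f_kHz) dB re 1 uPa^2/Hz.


NL = NL_1k - 17*log10(f_kHz) = 64.5 - 17*log10(14.4) = 64.5 - (19.69) = 44.81

44.81 dB


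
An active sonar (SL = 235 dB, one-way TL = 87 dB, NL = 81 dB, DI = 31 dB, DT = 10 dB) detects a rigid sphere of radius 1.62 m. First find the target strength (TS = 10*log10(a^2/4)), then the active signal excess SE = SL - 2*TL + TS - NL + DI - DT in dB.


Step 1: TS = 10*log10(1.62^2/4) = -1.83 dB
Step 2: SE = SL - 2*TL + TS - NL + DI - DT = 235 - 2*87 + (-1.83) - 81 + 31 - 10 = -0.83

-0.83 dB


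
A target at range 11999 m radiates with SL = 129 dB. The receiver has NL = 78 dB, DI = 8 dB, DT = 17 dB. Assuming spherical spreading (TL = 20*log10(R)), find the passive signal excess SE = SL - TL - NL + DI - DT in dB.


Step 1: TL = 20*log10(11999) = 81.58 dB
Step 2: SE = 129 - 81.58 - 78 + 8 - 17 = -39.58

-39.58 dB


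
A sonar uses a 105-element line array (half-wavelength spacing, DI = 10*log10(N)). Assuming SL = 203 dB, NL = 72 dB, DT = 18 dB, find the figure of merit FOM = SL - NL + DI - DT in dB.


Step 1: DI = 10*log10(105) = 20.21 dB
Step 2: FOM = SL - NL + DI - DT = 203 - 72 + 20.21 - 18 = 133.21

133.21 dB


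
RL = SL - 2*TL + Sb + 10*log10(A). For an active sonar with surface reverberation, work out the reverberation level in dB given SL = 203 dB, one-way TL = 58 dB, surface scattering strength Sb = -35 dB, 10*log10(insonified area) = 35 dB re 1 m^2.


RL = SL - 2*TL + Sb + 10*log10(A) = 203 - 2*58 + (-35) + 35 = 87

87 dB


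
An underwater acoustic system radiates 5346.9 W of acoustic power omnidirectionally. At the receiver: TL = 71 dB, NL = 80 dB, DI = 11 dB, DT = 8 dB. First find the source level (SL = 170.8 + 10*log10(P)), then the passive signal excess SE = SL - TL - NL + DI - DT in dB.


Step 1: SL = 170.8 + 10*log10(5346.9) = 208.08 dB
Step 2: SE = SL - TL - NL + DI - DT = 208.08 - 71 - 80 + 11 - 8 = 60.08

60.08 dB


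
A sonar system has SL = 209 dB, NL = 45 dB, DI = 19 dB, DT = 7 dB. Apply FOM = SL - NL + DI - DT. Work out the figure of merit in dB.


176 dB


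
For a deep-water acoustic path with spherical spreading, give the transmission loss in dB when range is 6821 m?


TL = 20*log10(6821) = 76.68

76.68 dB


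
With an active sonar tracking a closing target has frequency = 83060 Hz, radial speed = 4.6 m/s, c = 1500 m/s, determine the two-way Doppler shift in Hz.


509.43 Hz


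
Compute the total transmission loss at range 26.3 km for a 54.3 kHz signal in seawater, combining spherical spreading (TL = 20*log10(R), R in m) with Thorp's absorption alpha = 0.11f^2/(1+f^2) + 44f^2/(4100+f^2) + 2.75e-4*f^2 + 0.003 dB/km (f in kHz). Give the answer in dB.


Step 1 (Thorp): alpha = 0.11*2948.49/(1+2948.49) + 44*2948.49/(4100+2948.49) + 2.75e-4*2948.49 + 0.003 = 19.3297 dB/km
Step 2: TL_spread = 20*log10(26300) = 88.4 dB
Step 3: TL_abs = alpha*R = 19.3297 * 26.3 = 508.37 dB
Step 4: TL_total = 88.4 + 508.37 = 596.77

596.77 dB


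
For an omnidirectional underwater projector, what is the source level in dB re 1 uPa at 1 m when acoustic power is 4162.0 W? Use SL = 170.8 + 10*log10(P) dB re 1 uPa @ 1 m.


SL = 170.8 + 10*log10(4162.0) = 170.8 + 36.19 = 206.99

206.99 dB


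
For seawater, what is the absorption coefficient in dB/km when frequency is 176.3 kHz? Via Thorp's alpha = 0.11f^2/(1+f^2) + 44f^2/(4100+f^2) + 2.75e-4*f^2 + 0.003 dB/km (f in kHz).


f^2 = 31081.69
alpha = 0.11*31081.69/(1+31081.69) + 44*31081.69/(4100+31081.69) + 2.75e-4*31081.69 + 0.003 = 47.533

47.533 dB/km


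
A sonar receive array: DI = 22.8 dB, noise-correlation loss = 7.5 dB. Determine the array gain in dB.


AG = DI - L_corr = 22.8 - 7.5 = 15.3

15.3 dB


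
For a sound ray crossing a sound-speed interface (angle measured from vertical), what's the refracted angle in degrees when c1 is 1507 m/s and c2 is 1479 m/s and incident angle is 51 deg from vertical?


sin(theta2) = (c2/c1)*sin(theta1) = (1479/1507)*sin(51 deg) = 0.76271
theta2 = arcsin(0.76271) = 49.7

49.7 deg


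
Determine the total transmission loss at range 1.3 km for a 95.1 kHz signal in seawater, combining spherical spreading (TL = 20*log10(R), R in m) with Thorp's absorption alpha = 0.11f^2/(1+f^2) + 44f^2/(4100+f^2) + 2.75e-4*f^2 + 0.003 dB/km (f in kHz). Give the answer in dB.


Step 1 (Thorp): alpha = 0.11*9044.01/(1+9044.01) + 44*9044.01/(4100+9044.01) + 2.75e-4*9044.01 + 0.003 = 32.8752 dB/km
Step 2: TL_spread = 20*log10(1300) = 62.28 dB
Step 3: TL_abs = alpha*R = 32.8752 * 1.3 = 42.74 dB
Step 4: TL_total = 62.28 + 42.74 = 105.02

105.02 dB


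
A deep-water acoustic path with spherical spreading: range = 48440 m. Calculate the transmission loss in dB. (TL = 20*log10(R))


93.7 dB


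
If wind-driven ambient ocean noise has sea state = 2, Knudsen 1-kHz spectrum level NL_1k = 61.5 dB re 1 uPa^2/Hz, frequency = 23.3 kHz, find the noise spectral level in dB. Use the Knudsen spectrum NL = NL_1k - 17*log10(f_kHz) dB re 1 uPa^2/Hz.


38.25 dB


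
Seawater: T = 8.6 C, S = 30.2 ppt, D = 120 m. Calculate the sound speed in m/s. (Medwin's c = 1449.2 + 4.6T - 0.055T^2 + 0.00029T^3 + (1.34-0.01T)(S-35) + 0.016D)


c = 1449.2 + 4.6*8.6 - 0.055*8.6^2 + 0.00029*8.6^3 + (1.34 - 0.01*8.6)*(30.2 - 35) + 0.016*120 = 1480.78

1480.78 m/s


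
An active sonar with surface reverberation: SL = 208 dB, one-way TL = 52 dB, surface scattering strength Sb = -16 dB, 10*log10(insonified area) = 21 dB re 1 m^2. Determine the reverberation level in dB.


RL = SL - 2*TL + Sb + 10*log10(A) = 208 - 2*52 + (-16) + 21 = 109

109 dB


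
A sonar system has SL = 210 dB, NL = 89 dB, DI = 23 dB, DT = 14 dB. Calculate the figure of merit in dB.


FOM = SL - NL + DI - DT = 210 - 89 + 23 - 14 = 130

130 dB


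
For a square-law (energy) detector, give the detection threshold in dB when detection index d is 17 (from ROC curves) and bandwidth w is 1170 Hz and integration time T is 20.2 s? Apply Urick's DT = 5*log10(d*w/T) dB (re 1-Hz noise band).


14.97 dB


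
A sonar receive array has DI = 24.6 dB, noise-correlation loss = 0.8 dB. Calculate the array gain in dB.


AG = DI - L_corr = 24.6 - 0.8 = 23.8

23.8 dB


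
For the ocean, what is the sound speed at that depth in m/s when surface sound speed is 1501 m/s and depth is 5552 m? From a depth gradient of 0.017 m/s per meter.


c = 1501 + 0.017 * 5552 = 1595.384

1595.384 m/s


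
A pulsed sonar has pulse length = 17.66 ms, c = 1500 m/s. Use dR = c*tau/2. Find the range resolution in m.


dR = c*tau/2 = 1500 * 17.66e-3 / 2 = 13.245

13.245 m


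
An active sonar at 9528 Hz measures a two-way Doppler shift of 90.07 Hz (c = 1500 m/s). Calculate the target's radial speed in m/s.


From fd = 2*f*v/c, v = c*fd/(2*f) = 1500 * 90.07 / (2*9528) = 7.09

7.09 m/s


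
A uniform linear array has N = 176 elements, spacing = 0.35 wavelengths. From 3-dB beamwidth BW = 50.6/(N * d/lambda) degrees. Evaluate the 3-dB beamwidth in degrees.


BW = 50.6 / (176 * 0.35) = 50.6 / 61.6 = 0.82

0.82 deg


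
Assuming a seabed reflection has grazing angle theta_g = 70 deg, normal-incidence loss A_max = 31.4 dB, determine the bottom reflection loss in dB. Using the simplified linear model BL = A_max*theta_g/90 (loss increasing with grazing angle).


BL = A_max * theta_g / 90 = 31.4 * 70 / 90 = 24.42

24.42 dB


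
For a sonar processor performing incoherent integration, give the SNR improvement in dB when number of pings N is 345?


Gain = 5*log10(345) = 12.69

12.69 dB


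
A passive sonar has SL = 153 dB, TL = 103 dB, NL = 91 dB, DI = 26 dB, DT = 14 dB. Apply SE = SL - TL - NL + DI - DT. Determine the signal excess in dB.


SE = SL - TL - NL + DI - DT = 153 - 103 - 91 + 26 - 14 = -29

-29 dB


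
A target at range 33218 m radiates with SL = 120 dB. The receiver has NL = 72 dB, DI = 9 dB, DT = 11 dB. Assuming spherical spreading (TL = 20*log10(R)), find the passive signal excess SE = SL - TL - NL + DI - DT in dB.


-44.43 dB


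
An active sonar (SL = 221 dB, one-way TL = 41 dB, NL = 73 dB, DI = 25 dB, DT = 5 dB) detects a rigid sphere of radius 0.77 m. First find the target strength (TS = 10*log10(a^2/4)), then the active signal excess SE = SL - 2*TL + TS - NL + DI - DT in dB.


Step 1: TS = 10*log10(0.77^2/4) = -8.29 dB
Step 2: SE = SL - 2*TL + TS - NL + DI - DT = 221 - 2*41 + (-8.29) - 73 + 25 - 5 = 77.71

77.71 dB


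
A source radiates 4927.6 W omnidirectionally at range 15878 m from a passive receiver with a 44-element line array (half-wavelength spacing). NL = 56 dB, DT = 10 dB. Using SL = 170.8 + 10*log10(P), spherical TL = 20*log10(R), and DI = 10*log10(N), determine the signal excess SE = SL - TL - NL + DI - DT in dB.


Step 1: SL = 170.8 + 10*log10(4927.6) = 207.73 dB
Step 2: TL = 20*log10(15878) = 84.02 dB
Step 3: DI = 10*log10(44) = 16.43 dB
Step 4: SE = SL - TL - NL + DI - DT = 207.73 - 84.02 - 56 + 16.43 - 10 = 74.14

74.14 dB


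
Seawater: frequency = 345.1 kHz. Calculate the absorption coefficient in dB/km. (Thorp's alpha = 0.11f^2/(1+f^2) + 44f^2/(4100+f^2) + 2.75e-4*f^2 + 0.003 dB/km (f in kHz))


f^2 = 119094.01
alpha = 0.11*119094.01/(1+119094.01) + 44*119094.01/(4100+119094.01) + 2.75e-4*119094.01 + 0.003 = 75.399

75.399 dB/km


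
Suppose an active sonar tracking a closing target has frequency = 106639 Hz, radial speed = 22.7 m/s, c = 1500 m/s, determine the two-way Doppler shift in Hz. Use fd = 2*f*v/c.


fd = 2*f*v/c = 2 * 106639 * 22.7 / 1500 = 3227.61

3227.61 Hz


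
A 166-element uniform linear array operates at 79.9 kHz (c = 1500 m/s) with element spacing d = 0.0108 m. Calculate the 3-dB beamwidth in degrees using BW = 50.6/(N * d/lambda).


0.53 deg


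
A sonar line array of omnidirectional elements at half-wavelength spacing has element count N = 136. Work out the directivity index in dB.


21.34 dB


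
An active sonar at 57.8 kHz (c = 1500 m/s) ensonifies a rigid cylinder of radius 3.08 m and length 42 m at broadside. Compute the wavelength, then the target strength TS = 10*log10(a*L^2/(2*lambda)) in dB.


Step 1: lambda = c/f = 1500/57800 = 0.02595 m
Step 2: TS = 10*log10(a*L^2/(2*lambda)) = 10*log10(3.08*42^2/(2*0.02595)) = 50.2

50.2 dB


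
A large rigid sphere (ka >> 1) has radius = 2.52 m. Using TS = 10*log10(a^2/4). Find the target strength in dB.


TS = 10*log10(2.52^2 / 4) = 10*log10(1.5876) = 2.01

2.01 dB


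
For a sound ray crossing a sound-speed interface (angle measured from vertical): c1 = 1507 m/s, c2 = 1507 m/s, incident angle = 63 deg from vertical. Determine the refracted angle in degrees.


sin(theta2) = (c2/c1)*sin(theta1) = (1507/1507)*sin(63 deg) = 0.89101
theta2 = arcsin(0.89101) = 63.0

63.0 deg


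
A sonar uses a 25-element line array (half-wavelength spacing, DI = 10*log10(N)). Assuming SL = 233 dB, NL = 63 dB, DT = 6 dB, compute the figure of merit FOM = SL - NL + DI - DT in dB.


Step 1: DI = 10*log10(25) = 13.98 dB
Step 2: FOM = SL - NL + DI - DT = 233 - 63 + 13.98 - 6 = 177.98

177.98 dB


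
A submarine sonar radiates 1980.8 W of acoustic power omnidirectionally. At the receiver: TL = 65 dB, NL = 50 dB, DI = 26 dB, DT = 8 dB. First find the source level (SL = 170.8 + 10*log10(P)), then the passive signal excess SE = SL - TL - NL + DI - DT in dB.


Step 1: SL = 170.8 + 10*log10(1980.8) = 203.77 dB
Step 2: SE = SL - TL - NL + DI - DT = 203.77 - 65 - 50 + 26 - 8 = 106.77

106.77 dB


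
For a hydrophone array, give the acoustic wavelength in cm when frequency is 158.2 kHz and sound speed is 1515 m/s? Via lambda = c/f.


lambda = c/f = 1515 / 158200 = 0.0096 m = 0.96 cm

0.96 cm


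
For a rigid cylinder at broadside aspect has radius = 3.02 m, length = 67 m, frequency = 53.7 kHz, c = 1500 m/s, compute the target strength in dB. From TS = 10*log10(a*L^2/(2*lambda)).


53.85 dB


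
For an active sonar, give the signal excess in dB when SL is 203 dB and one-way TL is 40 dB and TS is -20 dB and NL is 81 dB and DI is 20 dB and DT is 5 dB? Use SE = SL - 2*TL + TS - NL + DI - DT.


37 dB


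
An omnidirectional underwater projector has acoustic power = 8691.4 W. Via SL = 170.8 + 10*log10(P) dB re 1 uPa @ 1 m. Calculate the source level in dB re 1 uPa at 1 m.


SL = 170.8 + 10*log10(8691.4) = 170.8 + 39.39 = 210.19

210.19 dB


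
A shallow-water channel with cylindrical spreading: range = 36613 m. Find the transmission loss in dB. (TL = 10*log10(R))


TL = 10*log10(36613) = 45.64

45.64 dB


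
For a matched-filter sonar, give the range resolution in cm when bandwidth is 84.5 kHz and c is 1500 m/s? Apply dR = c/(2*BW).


0.89 cm


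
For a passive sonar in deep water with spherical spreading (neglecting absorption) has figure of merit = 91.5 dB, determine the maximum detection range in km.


At max range FOM = TL, so 20*log10(R) = 91.5
R = 10^(91.5/20) = 37583.74 m = 37.58 km

37.58 km


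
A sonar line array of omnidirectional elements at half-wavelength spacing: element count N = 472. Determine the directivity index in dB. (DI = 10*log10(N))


DI = 10*log10(472) = 26.74

26.74 dB


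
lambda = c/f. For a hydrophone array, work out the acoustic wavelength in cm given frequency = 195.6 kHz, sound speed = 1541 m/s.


lambda = c/f = 1541 / 195600 = 0.0079 m = 0.79 cm

0.79 cm


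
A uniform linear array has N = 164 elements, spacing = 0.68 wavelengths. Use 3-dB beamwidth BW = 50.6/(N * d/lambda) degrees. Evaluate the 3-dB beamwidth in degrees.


BW = 50.6 / (164 * 0.68) = 50.6 / 111.52 = 0.45

0.45 deg


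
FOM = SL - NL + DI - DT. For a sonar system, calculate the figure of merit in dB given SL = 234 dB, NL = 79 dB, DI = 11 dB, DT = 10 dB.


156 dB


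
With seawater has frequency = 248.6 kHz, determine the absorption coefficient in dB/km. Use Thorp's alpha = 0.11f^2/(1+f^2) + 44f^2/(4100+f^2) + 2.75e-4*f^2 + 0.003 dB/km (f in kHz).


f^2 = 61801.96
alpha = 0.11*61801.96/(1+61801.96) + 44*61801.96/(4100+61801.96) + 2.75e-4*61801.96 + 0.003 = 58.371

58.371 dB/km


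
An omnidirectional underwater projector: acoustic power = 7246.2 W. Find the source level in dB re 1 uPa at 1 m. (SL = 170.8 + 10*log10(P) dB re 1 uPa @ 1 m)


209.4 dB


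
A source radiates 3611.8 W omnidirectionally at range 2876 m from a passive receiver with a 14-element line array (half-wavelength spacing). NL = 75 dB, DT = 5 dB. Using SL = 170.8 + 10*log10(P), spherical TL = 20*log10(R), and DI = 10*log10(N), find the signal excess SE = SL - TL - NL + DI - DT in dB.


Step 1: SL = 170.8 + 10*log10(3611.8) = 206.38 dB
Step 2: TL = 20*log10(2876) = 69.18 dB
Step 3: DI = 10*log10(14) = 11.46 dB
Step 4: SE = SL - TL - NL + DI - DT = 206.38 - 69.18 - 75 + 11.46 - 5 = 68.66

68.66 dB


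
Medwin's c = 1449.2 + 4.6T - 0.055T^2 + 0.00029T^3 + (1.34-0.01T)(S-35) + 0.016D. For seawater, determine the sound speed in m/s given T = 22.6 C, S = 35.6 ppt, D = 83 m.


1530.41 m/s


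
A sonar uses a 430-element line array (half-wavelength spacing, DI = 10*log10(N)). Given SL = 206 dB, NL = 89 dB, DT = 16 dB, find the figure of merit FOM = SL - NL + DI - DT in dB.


127.33 dB


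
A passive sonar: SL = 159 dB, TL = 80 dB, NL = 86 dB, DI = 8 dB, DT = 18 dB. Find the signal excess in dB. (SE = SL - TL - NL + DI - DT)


-17 dB


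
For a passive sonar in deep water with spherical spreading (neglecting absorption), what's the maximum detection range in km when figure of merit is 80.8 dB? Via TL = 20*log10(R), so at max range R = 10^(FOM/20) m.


10.96 km


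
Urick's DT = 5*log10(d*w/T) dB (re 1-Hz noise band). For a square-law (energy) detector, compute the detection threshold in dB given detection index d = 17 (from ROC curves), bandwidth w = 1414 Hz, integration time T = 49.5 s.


13.43 dB


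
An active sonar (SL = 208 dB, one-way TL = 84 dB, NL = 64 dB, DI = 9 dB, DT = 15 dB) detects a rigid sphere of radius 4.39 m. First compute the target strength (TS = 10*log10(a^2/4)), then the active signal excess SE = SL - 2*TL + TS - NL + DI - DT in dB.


Step 1: TS = 10*log10(4.39^2/4) = 6.83 dB
Step 2: SE = SL - 2*TL + TS - NL + DI - DT = 208 - 2*84 + (6.83) - 64 + 9 - 15 = -23.17

-23.17 dB


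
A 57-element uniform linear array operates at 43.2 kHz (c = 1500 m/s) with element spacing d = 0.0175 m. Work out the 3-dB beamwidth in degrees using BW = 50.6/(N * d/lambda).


Step 1: lambda = 1500/43200 = 0.03472 m
Step 2: d/lambda = 0.0175/0.03472 = 0.504
Step 3: BW = 50.6/(N * d/lambda) = 50.6/(57 * 0.504) = 1.76

1.76 deg


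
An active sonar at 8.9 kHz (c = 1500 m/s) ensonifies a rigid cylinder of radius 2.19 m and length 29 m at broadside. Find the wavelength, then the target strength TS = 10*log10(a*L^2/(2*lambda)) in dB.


Step 1: lambda = c/f = 1500/8900 = 0.16854 m
Step 2: TS = 10*log10(a*L^2/(2*lambda)) = 10*log10(2.19*29^2/(2*0.16854)) = 37.38

37.38 dB


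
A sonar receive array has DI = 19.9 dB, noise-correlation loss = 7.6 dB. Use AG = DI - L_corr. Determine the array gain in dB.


12.3 dB


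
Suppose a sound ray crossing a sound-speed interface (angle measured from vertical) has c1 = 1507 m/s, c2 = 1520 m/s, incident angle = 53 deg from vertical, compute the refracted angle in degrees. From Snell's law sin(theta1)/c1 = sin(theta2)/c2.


53.66 deg


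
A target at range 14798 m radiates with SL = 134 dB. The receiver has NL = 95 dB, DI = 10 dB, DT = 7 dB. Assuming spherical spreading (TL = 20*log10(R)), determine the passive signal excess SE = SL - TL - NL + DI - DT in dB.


-41.4 dB


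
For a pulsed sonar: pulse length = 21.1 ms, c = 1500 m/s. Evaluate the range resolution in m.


dR = c*tau/2 = 1500 * 21.1e-3 / 2 = 15.825

15.825 m


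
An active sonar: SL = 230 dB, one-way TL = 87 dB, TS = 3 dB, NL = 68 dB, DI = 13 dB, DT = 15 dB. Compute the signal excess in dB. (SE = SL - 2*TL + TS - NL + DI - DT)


SE = SL - 2*TL + TS - NL + DI - DT = 230 - 2*87 + (3) - 68 + 13 - 15 = -11

-11 dB


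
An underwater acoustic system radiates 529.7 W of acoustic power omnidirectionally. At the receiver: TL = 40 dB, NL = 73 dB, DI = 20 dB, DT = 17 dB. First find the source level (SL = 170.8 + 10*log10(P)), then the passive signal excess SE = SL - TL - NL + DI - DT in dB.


Step 1: SL = 170.8 + 10*log10(529.7) = 198.04 dB
Step 2: SE = SL - TL - NL + DI - DT = 198.04 - 40 - 73 + 20 - 17 = 88.04

88.04 dB


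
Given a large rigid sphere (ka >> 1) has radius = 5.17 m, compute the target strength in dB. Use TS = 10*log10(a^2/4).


TS = 10*log10(5.17^2 / 4) = 10*log10(6.682225) = 8.25

8.25 dB


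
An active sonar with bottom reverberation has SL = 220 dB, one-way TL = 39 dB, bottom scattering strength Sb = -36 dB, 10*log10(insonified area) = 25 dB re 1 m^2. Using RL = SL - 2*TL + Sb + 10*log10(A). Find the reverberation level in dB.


RL = SL - 2*TL + Sb + 10*log10(A) = 220 - 2*39 + (-36) + 25 = 131

131 dB


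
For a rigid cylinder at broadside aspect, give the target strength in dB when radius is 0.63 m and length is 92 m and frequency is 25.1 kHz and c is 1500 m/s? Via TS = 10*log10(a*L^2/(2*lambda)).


46.49 dB


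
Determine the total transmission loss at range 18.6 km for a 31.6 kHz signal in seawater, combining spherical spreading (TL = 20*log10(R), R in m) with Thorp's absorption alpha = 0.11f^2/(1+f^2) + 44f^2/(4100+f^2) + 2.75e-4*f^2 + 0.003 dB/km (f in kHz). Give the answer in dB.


Step 1 (Thorp): alpha = 0.11*998.56/(1+998.56) + 44*998.56/(4100+998.56) + 2.75e-4*998.56 + 0.003 = 9.005 dB/km
Step 2: TL_spread = 20*log10(18600) = 85.39 dB
Step 3: TL_abs = alpha*R = 9.005 * 18.6 = 167.49 dB
Step 4: TL_total = 85.39 + 167.49 = 252.88

252.88 dB


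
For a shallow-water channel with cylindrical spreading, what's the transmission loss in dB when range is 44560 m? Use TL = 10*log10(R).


TL = 10*log10(44560) = 46.49

46.49 dB


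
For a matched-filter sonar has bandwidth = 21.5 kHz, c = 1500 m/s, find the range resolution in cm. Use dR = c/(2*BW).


dR = c/(2*BW) = 1500 / (2 * 21.5e3) = 0.0349 m = 3.49 cm

3.49 cm


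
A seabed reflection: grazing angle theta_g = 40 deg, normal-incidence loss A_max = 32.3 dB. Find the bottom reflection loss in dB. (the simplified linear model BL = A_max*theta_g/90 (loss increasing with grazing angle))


14.36 dB


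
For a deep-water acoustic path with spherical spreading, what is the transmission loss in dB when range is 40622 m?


TL = 20*log10(40622) = 92.18

92.18 dB


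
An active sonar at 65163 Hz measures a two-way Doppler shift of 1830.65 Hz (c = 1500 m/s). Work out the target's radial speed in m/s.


From fd = 2*f*v/c, v = c*fd/(2*f) = 1500 * 1830.65 / (2*65163) = 21.07

21.07 m/s


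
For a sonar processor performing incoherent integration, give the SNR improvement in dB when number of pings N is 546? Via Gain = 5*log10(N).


13.69 dB


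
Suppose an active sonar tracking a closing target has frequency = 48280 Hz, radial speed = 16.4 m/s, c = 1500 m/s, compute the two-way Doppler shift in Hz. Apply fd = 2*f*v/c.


fd = 2*f*v/c = 2 * 48280 * 16.4 / 1500 = 1055.72

1055.72 Hz


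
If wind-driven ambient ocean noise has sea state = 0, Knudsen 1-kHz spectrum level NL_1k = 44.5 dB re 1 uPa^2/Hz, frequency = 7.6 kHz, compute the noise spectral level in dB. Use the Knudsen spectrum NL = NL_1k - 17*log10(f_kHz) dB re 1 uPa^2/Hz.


NL = NL_1k - 17*log10(f_kHz) = 44.5 - 17*log10(7.6) = 44.5 - (14.97) = 29.53

29.53 dB


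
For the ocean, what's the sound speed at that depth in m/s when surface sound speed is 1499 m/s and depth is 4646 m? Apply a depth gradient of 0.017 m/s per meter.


c = 1499 + 0.017 * 4646 = 1577.982

1577.982 m/s


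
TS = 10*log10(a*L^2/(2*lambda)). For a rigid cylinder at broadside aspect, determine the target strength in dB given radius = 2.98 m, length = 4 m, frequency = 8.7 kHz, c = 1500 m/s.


lambda = 1500/8700 = 0.17241 m
TS = 10*log10(2.98*4^2/(2*0.17241)) = 21.41

21.41 dB


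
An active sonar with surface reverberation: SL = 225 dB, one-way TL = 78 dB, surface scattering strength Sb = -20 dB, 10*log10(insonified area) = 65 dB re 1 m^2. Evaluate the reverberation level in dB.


RL = SL - 2*TL + Sb + 10*log10(A) = 225 - 2*78 + (-20) + 65 = 114

114 dB


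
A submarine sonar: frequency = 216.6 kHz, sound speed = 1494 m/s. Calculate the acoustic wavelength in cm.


0.69 cm


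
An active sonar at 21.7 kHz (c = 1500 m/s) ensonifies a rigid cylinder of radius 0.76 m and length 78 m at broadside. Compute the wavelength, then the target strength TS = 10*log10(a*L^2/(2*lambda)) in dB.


Step 1: lambda = c/f = 1500/21700 = 0.06912 m
Step 2: TS = 10*log10(a*L^2/(2*lambda)) = 10*log10(0.76*78^2/(2*0.06912)) = 45.24

45.24 dB


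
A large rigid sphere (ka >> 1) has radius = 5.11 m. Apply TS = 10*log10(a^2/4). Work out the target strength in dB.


8.15 dB


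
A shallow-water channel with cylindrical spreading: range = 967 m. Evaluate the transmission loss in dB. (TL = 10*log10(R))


TL = 10*log10(967) = 29.85

29.85 dB


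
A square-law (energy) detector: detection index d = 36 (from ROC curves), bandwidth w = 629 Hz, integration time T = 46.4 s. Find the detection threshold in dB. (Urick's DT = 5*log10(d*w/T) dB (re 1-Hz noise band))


DT = 5*log10(d*w/T) = 5*log10(36 * 629 / 46.4) = 5*log10(488.02) = 13.44

13.44 dB


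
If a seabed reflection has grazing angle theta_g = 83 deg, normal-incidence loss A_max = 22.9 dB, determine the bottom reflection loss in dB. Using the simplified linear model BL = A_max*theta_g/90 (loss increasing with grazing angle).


BL = A_max * theta_g / 90 = 22.9 * 83 / 90 = 21.12

21.12 dB


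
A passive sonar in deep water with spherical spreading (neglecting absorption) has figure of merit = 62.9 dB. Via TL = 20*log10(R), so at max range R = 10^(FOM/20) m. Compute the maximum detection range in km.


At max range FOM = TL, so 20*log10(R) = 62.9
R = 10^(62.9/20) = 1396.37 m = 1.4 km

1.4 km


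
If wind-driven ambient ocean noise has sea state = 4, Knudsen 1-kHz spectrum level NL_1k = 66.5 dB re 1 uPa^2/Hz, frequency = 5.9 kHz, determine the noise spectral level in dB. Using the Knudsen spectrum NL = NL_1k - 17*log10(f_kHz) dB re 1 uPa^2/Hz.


NL = NL_1k - 17*log10(f_kHz) = 66.5 - 17*log10(5.9) = 66.5 - (13.1) = 53.4

53.4 dB


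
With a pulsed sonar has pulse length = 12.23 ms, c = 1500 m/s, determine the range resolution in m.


dR = c*tau/2 = 1500 * 12.23e-3 / 2 = 9.1725

9.1725 m


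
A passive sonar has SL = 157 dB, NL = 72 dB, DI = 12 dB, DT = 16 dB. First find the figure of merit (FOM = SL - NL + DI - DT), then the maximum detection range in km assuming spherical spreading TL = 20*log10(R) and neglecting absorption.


Step 1: FOM = SL - NL + DI - DT = 157 - 72 + 12 - 16 = 81 dB
Step 2: at max range FOM = TL = 20*log10(R), so R = 10^(81/20) = 11220.18 m = 11.22 km

11.22 km


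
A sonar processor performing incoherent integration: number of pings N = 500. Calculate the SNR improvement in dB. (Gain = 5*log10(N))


Gain = 5*log10(500) = 13.49

13.49 dB


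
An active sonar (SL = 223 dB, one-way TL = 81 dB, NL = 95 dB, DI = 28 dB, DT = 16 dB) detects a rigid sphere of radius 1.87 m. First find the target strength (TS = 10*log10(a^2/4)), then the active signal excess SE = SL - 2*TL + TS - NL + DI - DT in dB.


Step 1: TS = 10*log10(1.87^2/4) = -0.58 dB
Step 2: SE = SL - 2*TL + TS - NL + DI - DT = 223 - 2*81 + (-0.58) - 95 + 28 - 16 = -22.58

-22.58 dB


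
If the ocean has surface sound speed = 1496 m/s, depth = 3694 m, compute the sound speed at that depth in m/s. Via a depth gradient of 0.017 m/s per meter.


1558.798 m/s


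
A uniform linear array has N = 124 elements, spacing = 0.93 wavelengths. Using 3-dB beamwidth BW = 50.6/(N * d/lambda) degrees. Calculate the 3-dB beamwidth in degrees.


BW = 50.6 / (124 * 0.93) = 50.6 / 115.32 = 0.44

0.44 deg


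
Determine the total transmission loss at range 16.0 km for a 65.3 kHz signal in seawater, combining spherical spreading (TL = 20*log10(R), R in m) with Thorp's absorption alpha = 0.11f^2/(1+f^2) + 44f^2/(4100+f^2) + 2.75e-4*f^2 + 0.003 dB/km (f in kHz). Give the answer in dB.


Step 1 (Thorp): alpha = 0.11*4264.09/(1+4264.09) + 44*4264.09/(4100+4264.09) + 2.75e-4*4264.09 + 0.003 = 23.7172 dB/km
Step 2: TL_spread = 20*log10(16000) = 84.08 dB
Step 3: TL_abs = alpha*R = 23.7172 * 16.0 = 379.48 dB
Step 4: TL_total = 84.08 + 379.48 = 463.56

463.56 dB


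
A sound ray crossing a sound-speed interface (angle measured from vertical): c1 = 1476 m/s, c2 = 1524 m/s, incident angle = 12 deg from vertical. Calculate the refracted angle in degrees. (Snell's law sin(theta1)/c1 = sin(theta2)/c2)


sin(theta2) = (c2/c1)*sin(theta1) = (1524/1476)*sin(12 deg) = 0.21467
theta2 = arcsin(0.21467) = 12.4

12.4 deg


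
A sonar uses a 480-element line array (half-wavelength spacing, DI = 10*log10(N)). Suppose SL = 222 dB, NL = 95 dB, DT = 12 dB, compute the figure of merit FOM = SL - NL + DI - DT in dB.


Step 1: DI = 10*log10(480) = 26.81 dB
Step 2: FOM = SL - NL + DI - DT = 222 - 95 + 26.81 - 12 = 141.81

141.81 dB


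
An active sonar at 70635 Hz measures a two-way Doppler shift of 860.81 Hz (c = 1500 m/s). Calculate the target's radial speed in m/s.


9.14 m/s


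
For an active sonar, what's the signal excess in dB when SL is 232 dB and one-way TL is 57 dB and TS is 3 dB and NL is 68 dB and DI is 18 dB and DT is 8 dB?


SE = SL - 2*TL + TS - NL + DI - DT = 232 - 2*57 + (3) - 68 + 18 - 8 = 63

63 dB


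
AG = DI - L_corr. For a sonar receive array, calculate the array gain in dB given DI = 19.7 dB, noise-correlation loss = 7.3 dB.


AG = DI - L_corr = 19.7 - 7.3 = 12.4

12.4 dB


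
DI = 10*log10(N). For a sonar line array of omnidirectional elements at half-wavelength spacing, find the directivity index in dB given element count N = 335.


DI = 10*log10(335) = 25.25

25.25 dB


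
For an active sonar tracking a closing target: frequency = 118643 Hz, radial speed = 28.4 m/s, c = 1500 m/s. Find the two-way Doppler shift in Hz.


fd = 2*f*v/c = 2 * 118643 * 28.4 / 1500 = 4492.61

4492.61 Hz


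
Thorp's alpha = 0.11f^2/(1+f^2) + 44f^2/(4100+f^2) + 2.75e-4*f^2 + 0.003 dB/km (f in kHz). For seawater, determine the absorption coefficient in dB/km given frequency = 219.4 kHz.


53.897 dB/km


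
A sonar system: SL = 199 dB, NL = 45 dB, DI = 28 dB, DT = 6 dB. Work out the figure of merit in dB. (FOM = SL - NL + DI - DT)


176 dB


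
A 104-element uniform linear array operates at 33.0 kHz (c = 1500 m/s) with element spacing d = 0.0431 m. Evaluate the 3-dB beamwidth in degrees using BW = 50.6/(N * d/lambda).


Step 1: lambda = 1500/33000 = 0.04545 m
Step 2: d/lambda = 0.0431/0.04545 = 0.9483
Step 3: BW = 50.6/(N * d/lambda) = 50.6/(104 * 0.9483) = 0.51

0.51 deg


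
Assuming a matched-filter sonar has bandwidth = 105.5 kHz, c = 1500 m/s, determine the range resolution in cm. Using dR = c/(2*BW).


dR = c/(2*BW) = 1500 / (2 * 105.5e3) = 0.0071 m = 0.71 cm

0.71 cm


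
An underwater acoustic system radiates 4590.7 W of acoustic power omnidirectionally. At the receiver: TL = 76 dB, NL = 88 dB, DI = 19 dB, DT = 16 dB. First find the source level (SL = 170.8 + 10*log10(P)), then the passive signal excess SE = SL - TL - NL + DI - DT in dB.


Step 1: SL = 170.8 + 10*log10(4590.7) = 207.42 dB
Step 2: SE = SL - TL - NL + DI - DT = 207.42 - 76 - 88 + 19 - 16 = 46.42

46.42 dB


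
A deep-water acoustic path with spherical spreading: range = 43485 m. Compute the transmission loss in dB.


92.77 dB


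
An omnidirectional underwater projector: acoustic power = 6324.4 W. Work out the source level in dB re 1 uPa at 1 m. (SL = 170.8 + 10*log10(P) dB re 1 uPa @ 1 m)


SL = 170.8 + 10*log10(6324.4) = 170.8 + 38.01 = 208.81

208.81 dB


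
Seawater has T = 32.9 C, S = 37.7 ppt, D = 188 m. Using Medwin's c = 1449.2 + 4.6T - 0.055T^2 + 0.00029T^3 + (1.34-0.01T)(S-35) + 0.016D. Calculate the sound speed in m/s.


c = 1449.2 + 4.6*32.9 - 0.055*32.9^2 + 0.00029*32.9^3 + (1.34 - 0.01*32.9)*(37.7 - 35) + 0.016*188 = 1557.07

1557.07 m/s


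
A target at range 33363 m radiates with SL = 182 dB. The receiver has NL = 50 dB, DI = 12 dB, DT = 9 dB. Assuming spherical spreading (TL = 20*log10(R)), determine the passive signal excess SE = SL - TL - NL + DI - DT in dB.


Step 1: TL = 20*log10(33363) = 90.47 dB
Step 2: SE = 182 - 90.47 - 50 + 12 - 9 = 44.53

44.53 dB


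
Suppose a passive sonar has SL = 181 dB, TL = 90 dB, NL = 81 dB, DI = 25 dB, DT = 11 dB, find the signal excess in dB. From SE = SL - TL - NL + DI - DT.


24 dB
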